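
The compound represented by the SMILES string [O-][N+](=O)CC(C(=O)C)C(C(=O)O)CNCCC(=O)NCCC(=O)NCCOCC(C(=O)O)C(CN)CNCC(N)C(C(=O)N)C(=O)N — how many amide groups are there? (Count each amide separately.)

Taking each segment in turn:
  O2NCH2: –NO2 on carbon → nitro group.
  CH(COCH3): pendant –COCH3: carbonyl C bonded to two carbons → ketone.
  CH(COOH): pendant –COOH: carbonyl C bonded to C and –OH → carboxylic acid.
  CH2NHCH2: C–N–C with sp³ carbons and no adjacent C=O → amine (secondary).
  CH2CONHCH2: –C(=O)–N– linkage → amide (the N is not an amine).
  CH2CONHCH2: –C(=O)–N– linkage → amide (the N is not an amine).
  CH2OCH2: C–O–C with sp³ carbons on both sides and no adjacent C=O → ether.
  CH(COOH): pendant –COOH: carbonyl C bonded to C and –OH → carboxylic acid.
  CH(CH2NH2): pendant –CH2NH2: N on sp³ C, no adjacent C=O → amine.
  CH2NHCH2: C–N–C with sp³ carbons and no adjacent C=O → amine (secondary).
  CH(NH2): –NH2 on an sp³ carbon with no adjacent C=O → amine.
  CH(CONH2): pendant –CONH2: carbonyl C bonded to C and N → amide.
  CONH2: –C(=O)NH2: carbonyl C bonded to C and to N → amide (the N is not a separate amine).
Amide appears at: CH2CONHCH2, CH2CONHCH2, CH(CONH2), CONH2 → 4.

4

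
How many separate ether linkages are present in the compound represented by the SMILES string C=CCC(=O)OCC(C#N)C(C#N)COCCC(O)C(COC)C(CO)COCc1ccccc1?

3

C=C double bond → alkene.
–C(=O)–O–C with C on the carbonyl side → ester.
pendant –C≡N: nitrile.
pendant –C≡N: nitrile.
C–O–C with sp³ carbons on both sides and no adjacent C=O → ether.
–OH on an sp³ carbon → alcohol (secondary).
pendant –CH2OCH3: C–O–C linkage → ether.
pendant –CH2OH on an sp³ backbone C → alcohol.
C–O–C with sp³ carbons on both sides and no adjacent C=O → ether.
–C6H5 phenyl ring → arene.
Ether appears at: CH2OCH2, CH(CH2OCH3), CH2OCH2 → 3.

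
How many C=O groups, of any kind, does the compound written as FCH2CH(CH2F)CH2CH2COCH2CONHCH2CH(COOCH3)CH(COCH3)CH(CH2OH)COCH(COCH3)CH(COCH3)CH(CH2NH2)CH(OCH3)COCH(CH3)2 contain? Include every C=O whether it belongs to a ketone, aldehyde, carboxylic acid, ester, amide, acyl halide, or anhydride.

CO: ketone, 1 C=O (running total 1).
CH2CONHCH2: amide, 1 C=O (running total 2).
CH(COOCH3): ester, 1 C=O (running total 3).
CH(COCH3): ketone, 1 C=O (running total 4).
CO: ketone, 1 C=O (running total 5).
CH(COCH3): ketone, 1 C=O (running total 6).
CH(COCH3): ketone, 1 C=O (running total 7).
CO: ketone, 1 C=O (running total 8).

8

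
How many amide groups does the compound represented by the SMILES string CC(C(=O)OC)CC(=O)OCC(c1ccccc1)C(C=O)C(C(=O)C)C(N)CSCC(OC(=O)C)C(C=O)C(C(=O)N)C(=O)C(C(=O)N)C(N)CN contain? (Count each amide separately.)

pendant –COOCH3: carbonyl C bonded to C and –OCH3 → ester.
–C(=O)–O–C with C on the carbonyl side → ester.
pendant –C6H5: benzene ring → arene.
pendant –CHO: carbonyl C bonded to C and H → aldehyde.
pendant –COCH3: carbonyl C bonded to two carbons → ketone.
–NH2 on an sp³ carbon with no adjacent C=O → amine.
C–S–C linkage → sulfide (thioether).
pendant –OC(=O)CH3: an acyloxy group → ester.
pendant –CHO: carbonyl C bonded to C and H → aldehyde.
pendant –CONH2: carbonyl C bonded to C and N → amide.
–C(=O)– with carbon on both sides → ketone.
pendant –CONH2: carbonyl C bonded to C and N → amide.
–NH2 on an sp³ carbon with no adjacent C=O → amine.
–NH2 on an sp³ carbon with no adjacent C=O → amine.
Amide appears at: CH(CONH2), CH(CONH2) → 2.

2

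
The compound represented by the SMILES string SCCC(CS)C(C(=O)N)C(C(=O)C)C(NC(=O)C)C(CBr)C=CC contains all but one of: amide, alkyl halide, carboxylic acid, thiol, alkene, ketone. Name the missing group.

carboxylic acid

amide: present (CH(CONH2) — pendant –CONH2: carbonyl C bonded to C and N → amide).
alkene: present (CH=CH — C=C double bond → alkene).
ketone: present (CH(COCH3) — pendant –COCH3: carbonyl C bonded to two carbons → ketone).
alkyl halide: present (CH(CH2Br) — pendant –CH2X: halogen on sp³ carbon → alkyl halide).
thiol: present (HSCH2 — –SH on an sp³ carbon → thiol).
carboxylic acid: absent. In each of CH(CONH2) and CH(NHCOCH3), the carbonyl is bonded to nitrogen, not to –OH; that is an amide.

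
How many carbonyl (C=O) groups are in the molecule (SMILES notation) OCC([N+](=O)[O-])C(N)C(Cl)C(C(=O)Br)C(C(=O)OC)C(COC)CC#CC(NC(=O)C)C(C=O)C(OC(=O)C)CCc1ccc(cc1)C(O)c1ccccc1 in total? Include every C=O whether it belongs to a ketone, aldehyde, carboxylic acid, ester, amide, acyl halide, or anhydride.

5

CH(COBr): acyl halide, 1 C=O (running total 1).
CH(COOCH3): ester, 1 C=O (running total 2).
CH(NHCOCH3): amide, 1 C=O (running total 3).
CH(CHO): aldehyde, 1 C=O (running total 4).
CH(OCOCH3): ester, 1 C=O (running total 5).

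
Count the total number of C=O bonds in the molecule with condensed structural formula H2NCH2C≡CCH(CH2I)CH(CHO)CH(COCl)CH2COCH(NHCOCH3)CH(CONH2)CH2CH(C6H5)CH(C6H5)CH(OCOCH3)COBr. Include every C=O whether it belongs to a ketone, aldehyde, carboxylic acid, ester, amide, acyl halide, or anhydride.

CH(CHO): aldehyde, 1 C=O (running total 1).
CH(COCl): acyl halide, 1 C=O (running total 2).
CO: ketone, 1 C=O (running total 3).
CH(NHCOCH3): amide, 1 C=O (running total 4).
CH(CONH2): amide, 1 C=O (running total 5).
CH(OCOCH3): ester, 1 C=O (running total 6).
COBr: acyl halide, 1 C=O (running total 7).

7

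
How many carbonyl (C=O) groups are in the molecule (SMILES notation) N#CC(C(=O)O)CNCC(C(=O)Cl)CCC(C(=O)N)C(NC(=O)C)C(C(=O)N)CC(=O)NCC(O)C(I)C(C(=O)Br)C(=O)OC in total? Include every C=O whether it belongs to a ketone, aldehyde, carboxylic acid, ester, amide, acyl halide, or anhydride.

CH(COOH): carboxylic acid, 1 C=O (running total 1).
CH(COCl): acyl halide, 1 C=O (running total 2).
CH(CONH2): amide, 1 C=O (running total 3).
CH(NHCOCH3): amide, 1 C=O (running total 4).
CH(CONH2): amide, 1 C=O (running total 5).
CH2CONHCH2: amide, 1 C=O (running total 6).
CH(COBr): acyl halide, 1 C=O (running total 7).
COOCH3: ester, 1 C=O (running total 8).

8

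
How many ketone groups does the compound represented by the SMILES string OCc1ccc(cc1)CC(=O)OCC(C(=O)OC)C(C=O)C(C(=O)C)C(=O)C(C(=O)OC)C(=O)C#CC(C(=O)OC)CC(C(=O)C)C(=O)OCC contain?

4

Reading the structure from left to right:
  HOCH2: HO– on an sp³ carbon → alcohol.
  C6H4: para-disubstituted benzene ring → arene.
  CH2COOCH2: –C(=O)–O–C with C on the carbonyl side → ester.
  CH(COOCH3): pendant –COOCH3: carbonyl C bonded to C and –OCH3 → ester.
  CH(CHO): pendant –CHO: carbonyl C bonded to C and H → aldehyde.
  CH(COCH3): pendant –COCH3: carbonyl C bonded to two carbons → ketone.
  CO: –C(=O)– with carbon on both sides → ketone.
  CH(COOCH3): pendant –COOCH3: carbonyl C bonded to C and –OCH3 → ester.
  CO: –C(=O)– with carbon on both sides → ketone.
  C≡C: C≡C triple bond → alkyne.
  CH(COOCH3): pendant –COOCH3: carbonyl C bonded to C and –OCH3 → ester.
  CH(COCH3): pendant –COCH3: carbonyl C bonded to two carbons → ketone.
  COOCH2CH3: –C(=O)OCH2CH3: carbonyl C bonded to C and to –OEt → ester.
Ketone appears at: CH(COCH3), CO, CO, CH(COCH3) → 4.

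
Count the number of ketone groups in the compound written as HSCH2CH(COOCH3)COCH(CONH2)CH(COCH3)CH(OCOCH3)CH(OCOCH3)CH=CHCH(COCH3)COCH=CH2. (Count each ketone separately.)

Reading the structure from left to right:
  HSCH2: –SH on an sp³ carbon → thiol.
  CH(COOCH3): pendant –COOCH3: carbonyl C bonded to C and –OCH3 → ester.
  CO: –C(=O)– with carbon on both sides → ketone.
  CH(CONH2): pendant –CONH2: carbonyl C bonded to C and N → amide.
  CH(COCH3): pendant –COCH3: carbonyl C bonded to two carbons → ketone.
  CH(OCOCH3): pendant –OC(=O)CH3: an acyloxy group → ester.
  CH(OCOCH3): pendant –OC(=O)CH3: an acyloxy group → ester.
  CH=CH: C=C double bond → alkene.
  CH(COCH3): pendant –COCH3: carbonyl C bonded to two carbons → ketone.
  CO: –C(=O)– with carbon on both sides → ketone.
  CH=CH2: C=C double bond → alkene.
Ketone appears at: CO, CH(COCH3), CH(COCH3), CO → 4.

4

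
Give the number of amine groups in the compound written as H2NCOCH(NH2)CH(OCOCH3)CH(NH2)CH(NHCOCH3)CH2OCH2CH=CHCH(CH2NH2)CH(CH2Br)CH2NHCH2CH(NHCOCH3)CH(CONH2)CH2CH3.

–C(=O)NH2: carbonyl C bonded to C and to N → amide (the N is not a separate amine).
–NH2 on an sp³ carbon with no adjacent C=O → amine.
pendant –OC(=O)CH3: an acyloxy group → ester.
–NH2 on an sp³ carbon with no adjacent C=O → amine.
pendant –NHC(=O)CH3: N bonded to a carbonyl → amide (not amine).
C–O–C with sp³ carbons on both sides and no adjacent C=O → ether.
C=C double bond → alkene.
pendant –CH2NH2: N on sp³ C, no adjacent C=O → amine.
pendant –CH2X: halogen on sp³ carbon → alkyl halide.
C–N–C with sp³ carbons and no adjacent C=O → amine (secondary).
pendant –NHC(=O)CH3: N bonded to a carbonyl → amide (not amine).
pendant –CONH2: carbonyl C bonded to C and N → amide.
Amine appears at: CH(NH2), CH(NH2), CH(CH2NH2), CH2NHCH2 → 4.

4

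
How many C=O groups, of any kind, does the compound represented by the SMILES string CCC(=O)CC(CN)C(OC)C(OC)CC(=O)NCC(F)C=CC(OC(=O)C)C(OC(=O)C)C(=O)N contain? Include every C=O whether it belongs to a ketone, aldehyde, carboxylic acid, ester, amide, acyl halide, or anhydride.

5

CO: ketone, 1 C=O (running total 1).
CH2CONHCH2: amide, 1 C=O (running total 2).
CH(OCOCH3): ester, 1 C=O (running total 3).
CH(OCOCH3): ester, 1 C=O (running total 4).
CONH2: amide, 1 C=O (running total 5).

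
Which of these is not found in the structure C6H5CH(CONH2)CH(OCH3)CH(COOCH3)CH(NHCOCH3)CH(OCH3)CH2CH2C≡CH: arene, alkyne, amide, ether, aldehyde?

aldehyde

ether: present (CH(OCH3) — pendant –OCH3: C–O–C with sp³ C, no adjacent C=O → ether).
amide: present (CH(CONH2) — pendant –CONH2: carbonyl C bonded to C and N → amide).
alkyne: present (C≡CH — C≡C triple bond → alkyne).
arene: present (C6H5 — C6H5– phenyl ring → arene).
aldehyde: no segment matches this pattern.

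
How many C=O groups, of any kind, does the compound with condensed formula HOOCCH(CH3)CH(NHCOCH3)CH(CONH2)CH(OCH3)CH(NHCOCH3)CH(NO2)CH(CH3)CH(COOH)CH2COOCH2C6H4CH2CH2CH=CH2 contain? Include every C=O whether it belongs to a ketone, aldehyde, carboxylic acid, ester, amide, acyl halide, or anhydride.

6

HOOC: carboxylic acid, 1 C=O (running total 1).
CH(NHCOCH3): amide, 1 C=O (running total 2).
CH(CONH2): amide, 1 C=O (running total 3).
CH(NHCOCH3): amide, 1 C=O (running total 4).
CH(COOH): carboxylic acid, 1 C=O (running total 5).
CH2COOCH2: ester, 1 C=O (running total 6).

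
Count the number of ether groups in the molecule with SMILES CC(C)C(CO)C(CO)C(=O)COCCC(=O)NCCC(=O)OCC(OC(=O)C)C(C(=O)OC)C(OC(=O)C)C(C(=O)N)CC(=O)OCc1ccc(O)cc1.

pendant –CH2OH on an sp³ backbone C → alcohol.
pendant –CH2OH on an sp³ backbone C → alcohol.
–C(=O)– with carbon on both sides → ketone.
C–O–C with sp³ carbons on both sides and no adjacent C=O → ether.
–C(=O)–N– linkage → amide (the N is not an amine).
–C(=O)–O–C with C on the carbonyl side → ester.
pendant –OC(=O)CH3: an acyloxy group → ester.
pendant –COOCH3: carbonyl C bonded to C and –OCH3 → ester.
pendant –OC(=O)CH3: an acyloxy group → ester.
pendant –CONH2: carbonyl C bonded to C and N → amide.
–C(=O)–O–C with C on the carbonyl side → ester.
–OH attached directly to an aromatic ring → phenol (not alcohol); the ring itself is an arene.
Ether appears at: CH2OCH2 → 1.

1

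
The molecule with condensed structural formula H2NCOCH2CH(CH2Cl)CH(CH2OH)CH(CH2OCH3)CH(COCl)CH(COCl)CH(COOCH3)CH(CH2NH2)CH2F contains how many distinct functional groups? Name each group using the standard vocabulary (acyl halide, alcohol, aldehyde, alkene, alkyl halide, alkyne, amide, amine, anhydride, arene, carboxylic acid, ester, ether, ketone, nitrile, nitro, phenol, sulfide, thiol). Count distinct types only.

7

–C(=O)NH2: carbonyl C bonded to C and to N → amide (the N is not a separate amine).
pendant –CH2X: halogen on sp³ carbon → alkyl halide.
pendant –CH2OH on an sp³ backbone C → alcohol.
pendant –CH2OCH3: C–O–C linkage → ether.
pendant –C(=O)X: carbonyl C bonded to C and halogen → acyl halide.
pendant –C(=O)X: carbonyl C bonded to C and halogen → acyl halide.
pendant –COOCH3: carbonyl C bonded to C and –OCH3 → ester.
pendant –CH2NH2: N on sp³ C, no adjacent C=O → amine.
halogen on an sp³ carbon → alkyl halide.
Distinct types present: acyl halide, alcohol, alkyl halide, amide, amine, ester, ether.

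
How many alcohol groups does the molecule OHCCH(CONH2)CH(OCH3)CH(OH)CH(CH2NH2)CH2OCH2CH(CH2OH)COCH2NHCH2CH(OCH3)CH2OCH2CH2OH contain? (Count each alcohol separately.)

Reading the structure from left to right:
  OHC: terminal –CHO: carbonyl C bonded to H and C → aldehyde.
  CH(CONH2): pendant –CONH2: carbonyl C bonded to C and N → amide.
  CH(OCH3): pendant –OCH3: C–O–C with sp³ C, no adjacent C=O → ether.
  CH(OH): –OH on an sp³ carbon → alcohol (secondary).
  CH(CH2NH2): pendant –CH2NH2: N on sp³ C, no adjacent C=O → amine.
  CH2OCH2: C–O–C with sp³ carbons on both sides and no adjacent C=O → ether.
  CH(CH2OH): pendant –CH2OH on an sp³ backbone C → alcohol.
  CO: –C(=O)– with carbon on both sides → ketone.
  CH2NHCH2: C–N–C with sp³ carbons and no adjacent C=O → amine (secondary).
  CH(OCH3): pendant –OCH3: C–O–C with sp³ C, no adjacent C=O → ether.
  CH2OCH2: C–O–C with sp³ carbons on both sides and no adjacent C=O → ether.
  CH2OH: –OH on an sp³ carbon → alcohol.
Alcohol appears at: CH(OH), CH(CH2OH), CH2OH → 3.

3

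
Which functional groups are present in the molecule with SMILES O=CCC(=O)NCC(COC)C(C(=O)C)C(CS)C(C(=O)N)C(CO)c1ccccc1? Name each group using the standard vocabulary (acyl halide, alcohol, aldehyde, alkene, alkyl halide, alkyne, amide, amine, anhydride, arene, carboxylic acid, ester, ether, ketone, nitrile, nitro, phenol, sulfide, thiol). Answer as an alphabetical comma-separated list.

alcohol, aldehyde, amide, arene, ether, ketone, thiol

terminal –CHO: carbonyl C bonded to H and C → aldehyde.
–C(=O)–N– linkage → amide (the N is not an amine).
pendant –CH2OCH3: C–O–C linkage → ether.
pendant –COCH3: carbonyl C bonded to two carbons → ketone.
pendant –CH2SH → thiol.
pendant –CONH2: carbonyl C bonded to C and N → amide.
pendant –CH2OH on an sp³ backbone C → alcohol.
–C6H5 phenyl ring → arene.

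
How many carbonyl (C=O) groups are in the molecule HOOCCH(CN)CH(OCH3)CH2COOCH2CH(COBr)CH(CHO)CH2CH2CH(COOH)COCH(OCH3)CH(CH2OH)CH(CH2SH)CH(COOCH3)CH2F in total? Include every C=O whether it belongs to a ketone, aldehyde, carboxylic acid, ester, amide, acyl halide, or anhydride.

HOOC: carboxylic acid, 1 C=O (running total 1).
CH2COOCH2: ester, 1 C=O (running total 2).
CH(COBr): acyl halide, 1 C=O (running total 3).
CH(CHO): aldehyde, 1 C=O (running total 4).
CH(COOH): carboxylic acid, 1 C=O (running total 5).
CO: ketone, 1 C=O (running total 6).
CH(COOCH3): ester, 1 C=O (running total 7).

7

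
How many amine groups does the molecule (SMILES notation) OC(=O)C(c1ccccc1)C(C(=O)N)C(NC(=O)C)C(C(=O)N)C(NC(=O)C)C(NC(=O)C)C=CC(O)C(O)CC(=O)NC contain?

0

–COOH: carbonyl C bonded to –OH and C → carboxylic acid (the –OH is not a separate alcohol).
pendant –C6H5: benzene ring → arene.
pendant –CONH2: carbonyl C bonded to C and N → amide.
pendant –NHC(=O)CH3: N bonded to a carbonyl → amide (not amine).
pendant –CONH2: carbonyl C bonded to C and N → amide.
pendant –NHC(=O)CH3: N bonded to a carbonyl → amide (not amine).
pendant –NHC(=O)CH3: N bonded to a carbonyl → amide (not amine).
C=C double bond → alkene.
–OH on an sp³ carbon → alcohol (secondary).
–OH on an sp³ carbon → alcohol (secondary).
–C(=O)NHCH3: carbonyl C bonded to C and to N → amide (the N is not an amine).
No segment is a amine: CH(CONH2) is amide, not amine; CH(NHCOCH3) is amide, not amine; CH(CONH2) is amide, not amine. → 0.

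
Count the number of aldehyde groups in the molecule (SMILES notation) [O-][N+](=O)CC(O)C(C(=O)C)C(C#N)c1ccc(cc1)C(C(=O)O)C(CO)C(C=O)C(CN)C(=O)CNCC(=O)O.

1

–NO2 on carbon → nitro group.
–OH on an sp³ carbon → alcohol (secondary).
pendant –COCH3: carbonyl C bonded to two carbons → ketone.
pendant –C≡N: nitrile.
para-disubstituted benzene ring → arene.
pendant –COOH: carbonyl C bonded to C and –OH → carboxylic acid.
pendant –CH2OH on an sp³ backbone C → alcohol.
pendant –CHO: carbonyl C bonded to C and H → aldehyde.
pendant –CH2NH2: N on sp³ C, no adjacent C=O → amine.
–C(=O)– with carbon on both sides → ketone.
C–N–C with sp³ carbons and no adjacent C=O → amine (secondary).
–COOH: carbonyl C bonded to –OH and C → carboxylic acid (the –OH is not a separate alcohol).
Aldehyde appears at: CH(CHO) → 1.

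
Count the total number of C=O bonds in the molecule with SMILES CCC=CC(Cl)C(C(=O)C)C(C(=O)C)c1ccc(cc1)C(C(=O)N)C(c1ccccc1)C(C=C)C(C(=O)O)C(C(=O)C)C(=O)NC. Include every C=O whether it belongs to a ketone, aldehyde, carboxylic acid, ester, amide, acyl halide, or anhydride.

6

CH(COCH3): ketone, 1 C=O (running total 1).
CH(COCH3): ketone, 1 C=O (running total 2).
CH(CONH2): amide, 1 C=O (running total 3).
CH(COOH): carboxylic acid, 1 C=O (running total 4).
CH(COCH3): ketone, 1 C=O (running total 5).
CONHCH3: amide, 1 C=O (running total 6).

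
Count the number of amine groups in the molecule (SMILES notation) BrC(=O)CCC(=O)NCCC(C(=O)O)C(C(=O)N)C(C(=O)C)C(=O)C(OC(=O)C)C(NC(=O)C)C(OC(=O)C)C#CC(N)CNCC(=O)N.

2

Working along the chain:
  BrCO: –C(=O)Br: carbonyl C bonded to C and to a halogen → acyl halide (not alkyl halide).
  CH2CONHCH2: –C(=O)–N– linkage → amide (the N is not an amine).
  CH(COOH): pendant –COOH: carbonyl C bonded to C and –OH → carboxylic acid.
  CH(CONH2): pendant –CONH2: carbonyl C bonded to C and N → amide.
  CH(COCH3): pendant –COCH3: carbonyl C bonded to two carbons → ketone.
  CO: –C(=O)– with carbon on both sides → ketone.
  CH(OCOCH3): pendant –OC(=O)CH3: an acyloxy group → ester.
  CH(NHCOCH3): pendant –NHC(=O)CH3: N bonded to a carbonyl → amide (not amine).
  CH(OCOCH3): pendant –OC(=O)CH3: an acyloxy group → ester.
  C≡C: C≡C triple bond → alkyne.
  CH(NH2): –NH2 on an sp³ carbon with no adjacent C=O → amine.
  CH2NHCH2: C–N–C with sp³ carbons and no adjacent C=O → amine (secondary).
  CONH2: –C(=O)NH2: carbonyl C bonded to C and to N → amide (the N is not a separate amine).
Amine appears at: CH(NH2), CH2NHCH2 → 2.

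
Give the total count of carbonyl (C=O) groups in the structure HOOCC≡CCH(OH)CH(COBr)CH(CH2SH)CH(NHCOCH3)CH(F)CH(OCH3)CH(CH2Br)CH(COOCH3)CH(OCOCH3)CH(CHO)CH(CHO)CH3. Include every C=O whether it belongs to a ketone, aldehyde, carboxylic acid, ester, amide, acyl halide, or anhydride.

7

HOOC: carboxylic acid, 1 C=O (running total 1).
CH(COBr): acyl halide, 1 C=O (running total 2).
CH(NHCOCH3): amide, 1 C=O (running total 3).
CH(COOCH3): ester, 1 C=O (running total 4).
CH(OCOCH3): ester, 1 C=O (running total 5).
CH(CHO): aldehyde, 1 C=O (running total 6).
CH(CHO): aldehyde, 1 C=O (running total 7).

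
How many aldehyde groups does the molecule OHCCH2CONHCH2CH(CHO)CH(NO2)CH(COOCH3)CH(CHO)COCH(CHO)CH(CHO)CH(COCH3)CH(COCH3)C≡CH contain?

Reading the structure from left to right:
  OHC: terminal –CHO: carbonyl C bonded to H and C → aldehyde.
  CH2CONHCH2: –C(=O)–N– linkage → amide (the N is not an amine).
  CH(CHO): pendant –CHO: carbonyl C bonded to C and H → aldehyde.
  CH(NO2): –NO2 on an sp³ carbon → nitro (the N=O is not a carbonyl).
  CH(COOCH3): pendant –COOCH3: carbonyl C bonded to C and –OCH3 → ester.
  CH(CHO): pendant –CHO: carbonyl C bonded to C and H → aldehyde.
  CO: –C(=O)– with carbon on both sides → ketone.
  CH(CHO): pendant –CHO: carbonyl C bonded to C and H → aldehyde.
  CH(CHO): pendant –CHO: carbonyl C bonded to C and H → aldehyde.
  CH(COCH3): pendant –COCH3: carbonyl C bonded to two carbons → ketone.
  CH(COCH3): pendant –COCH3: carbonyl C bonded to two carbons → ketone.
  C≡CH: C≡C triple bond → alkyne.
Aldehyde appears at: OHC, CH(CHO), CH(CHO), CH(CHO), CH(CHO) → 5.

5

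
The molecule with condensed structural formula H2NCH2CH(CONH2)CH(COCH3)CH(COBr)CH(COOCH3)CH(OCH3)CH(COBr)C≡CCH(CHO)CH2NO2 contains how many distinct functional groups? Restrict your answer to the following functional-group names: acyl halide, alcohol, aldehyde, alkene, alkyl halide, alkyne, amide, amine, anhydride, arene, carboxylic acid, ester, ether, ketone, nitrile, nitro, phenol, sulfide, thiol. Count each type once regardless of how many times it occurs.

Working along the chain:
  H2NCH2: –NH2 on an sp³ carbon with no adjacent C=O → amine.
  CH(CONH2): pendant –CONH2: carbonyl C bonded to C and N → amide.
  CH(COCH3): pendant –COCH3: carbonyl C bonded to two carbons → ketone.
  CH(COBr): pendant –C(=O)X: carbonyl C bonded to C and halogen → acyl halide.
  CH(COOCH3): pendant –COOCH3: carbonyl C bonded to C and –OCH3 → ester.
  CH(OCH3): pendant –OCH3: C–O–C with sp³ C, no adjacent C=O → ether.
  CH(COBr): pendant –C(=O)X: carbonyl C bonded to C and halogen → acyl halide.
  C≡C: C≡C triple bond → alkyne.
  CH(CHO): pendant –CHO: carbonyl C bonded to C and H → aldehyde.
  CH2NO2: –NO2 on carbon → nitro group.
Distinct types present: acyl halide, aldehyde, alkyne, amide, amine, ester, ether, ketone, nitro.

9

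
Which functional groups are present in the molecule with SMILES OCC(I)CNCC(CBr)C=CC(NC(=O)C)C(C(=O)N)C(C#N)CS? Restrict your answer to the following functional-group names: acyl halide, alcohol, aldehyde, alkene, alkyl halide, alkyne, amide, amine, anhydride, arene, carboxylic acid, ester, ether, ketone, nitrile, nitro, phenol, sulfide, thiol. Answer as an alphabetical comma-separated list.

HO– on an sp³ carbon → alcohol.
halogen on an sp³ carbon → alkyl halide.
C–N–C with sp³ carbons and no adjacent C=O → amine (secondary).
pendant –CH2X: halogen on sp³ carbon → alkyl halide.
C=C double bond → alkene.
pendant –NHC(=O)CH3: N bonded to a carbonyl → amide (not amine).
pendant –CONH2: carbonyl C bonded to C and N → amide.
pendant –C≡N: nitrile.
–SH on an sp³ carbon → thiol.

alcohol, alkene, alkyl halide, amide, amine, nitrile, thiol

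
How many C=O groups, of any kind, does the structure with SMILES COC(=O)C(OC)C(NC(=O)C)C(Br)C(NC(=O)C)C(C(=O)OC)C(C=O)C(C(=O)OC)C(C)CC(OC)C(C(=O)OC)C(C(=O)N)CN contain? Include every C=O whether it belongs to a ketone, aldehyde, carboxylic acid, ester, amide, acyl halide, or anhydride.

8

CH3OOC: ester, 1 C=O (running total 1).
CH(NHCOCH3): amide, 1 C=O (running total 2).
CH(NHCOCH3): amide, 1 C=O (running total 3).
CH(COOCH3): ester, 1 C=O (running total 4).
CH(CHO): aldehyde, 1 C=O (running total 5).
CH(COOCH3): ester, 1 C=O (running total 6).
CH(COOCH3): ester, 1 C=O (running total 7).
CH(CONH2): amide, 1 C=O (running total 8).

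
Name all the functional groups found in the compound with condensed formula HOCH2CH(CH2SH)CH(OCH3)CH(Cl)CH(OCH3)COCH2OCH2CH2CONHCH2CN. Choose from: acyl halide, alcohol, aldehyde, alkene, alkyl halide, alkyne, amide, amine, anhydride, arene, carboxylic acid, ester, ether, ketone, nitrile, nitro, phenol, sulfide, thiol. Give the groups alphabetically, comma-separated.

HO– on an sp³ carbon → alcohol.
pendant –CH2SH → thiol.
pendant –OCH3: C–O–C with sp³ C, no adjacent C=O → ether.
halogen on an sp³ carbon → alkyl halide.
pendant –OCH3: C–O–C with sp³ C, no adjacent C=O → ether.
–C(=O)– with carbon on both sides → ketone.
C–O–C with sp³ carbons on both sides and no adjacent C=O → ether.
–C(=O)–N– linkage → amide (the N is not an amine).
–C≡N: carbon triple-bonded to nitrogen → nitrile.

alcohol, alkyl halide, amide, ether, ketone, nitrile, thiol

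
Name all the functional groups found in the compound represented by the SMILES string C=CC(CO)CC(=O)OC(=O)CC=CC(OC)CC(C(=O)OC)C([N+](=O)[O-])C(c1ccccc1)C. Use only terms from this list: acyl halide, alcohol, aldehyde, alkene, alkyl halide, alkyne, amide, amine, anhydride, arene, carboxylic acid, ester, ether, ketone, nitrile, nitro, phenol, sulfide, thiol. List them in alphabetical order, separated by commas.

Reading the structure from left to right:
  CH2=CH: C=C double bond → alkene.
  CH(CH2OH): pendant –CH2OH on an sp³ backbone C → alcohol.
  CH2CO-O-COCH2: two acyl groups sharing one oxygen, –C(=O)–O–C(=O)– → anhydride.
  CH=CH: C=C double bond → alkene.
  CH(OCH3): pendant –OCH3: C–O–C with sp³ C, no adjacent C=O → ether.
  CH(COOCH3): pendant –COOCH3: carbonyl C bonded to C and –OCH3 → ester.
  CH(NO2): –NO2 on an sp³ carbon → nitro (the N=O is not a carbonyl).
  CH(C6H5): pendant –C6H5: benzene ring → arene.

alcohol, alkene, anhydride, arene, ester, ether, nitro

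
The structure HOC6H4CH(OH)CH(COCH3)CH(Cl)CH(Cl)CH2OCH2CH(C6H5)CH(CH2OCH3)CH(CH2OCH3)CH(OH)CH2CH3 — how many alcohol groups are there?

2

–OH attached directly to an aromatic ring → phenol (not alcohol); the ring itself is an arene.
–OH on an sp³ carbon → alcohol (secondary).
pendant –COCH3: carbonyl C bonded to two carbons → ketone.
halogen on an sp³ carbon → alkyl halide.
halogen on an sp³ carbon → alkyl halide.
C–O–C with sp³ carbons on both sides and no adjacent C=O → ether.
pendant –C6H5: benzene ring → arene.
pendant –CH2OCH3: C–O–C linkage → ether.
pendant –CH2OCH3: C–O–C linkage → ether.
–OH on an sp³ carbon → alcohol (secondary).
Alcohol appears at: CH(OH), CH(OH) → 2.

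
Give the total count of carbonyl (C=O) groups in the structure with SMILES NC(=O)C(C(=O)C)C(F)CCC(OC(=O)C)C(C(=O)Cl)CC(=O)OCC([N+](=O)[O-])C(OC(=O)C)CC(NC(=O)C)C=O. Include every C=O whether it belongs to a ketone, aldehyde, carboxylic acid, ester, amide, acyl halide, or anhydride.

H2NCO: amide, 1 C=O (running total 1).
CH(COCH3): ketone, 1 C=O (running total 2).
CH(OCOCH3): ester, 1 C=O (running total 3).
CH(COCl): acyl halide, 1 C=O (running total 4).
CH2COOCH2: ester, 1 C=O (running total 5).
CH(OCOCH3): ester, 1 C=O (running total 6).
CH(NHCOCH3): amide, 1 C=O (running total 7).
CHO: aldehyde, 1 C=O (running total 8).

8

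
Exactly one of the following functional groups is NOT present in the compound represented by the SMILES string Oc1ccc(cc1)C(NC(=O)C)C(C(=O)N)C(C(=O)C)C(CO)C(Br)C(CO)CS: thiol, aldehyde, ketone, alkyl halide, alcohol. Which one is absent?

aldehyde

thiol: present (CH2SH — –SH on an sp³ carbon → thiol).
ketone: present (CH(COCH3) — pendant –COCH3: carbonyl C bonded to two carbons → ketone).
alkyl halide: present (CH(Br) — halogen on an sp³ carbon → alkyl halide).
alcohol: present (CH(CH2OH) — pendant –CH2OH on an sp³ backbone C → alcohol).
aldehyde: absent. In CH(COCH3), the carbonyl carbon is bonded to two carbons, so it is a ketone, not an aldehyde.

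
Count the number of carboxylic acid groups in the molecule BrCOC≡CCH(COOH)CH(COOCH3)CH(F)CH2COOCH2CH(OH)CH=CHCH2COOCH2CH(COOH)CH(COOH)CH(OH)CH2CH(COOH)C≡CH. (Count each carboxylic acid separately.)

Reading the structure from left to right:
  BrCO: –C(=O)Br: carbonyl C bonded to C and to a halogen → acyl halide (not alkyl halide).
  C≡C: C≡C triple bond → alkyne.
  CH(COOH): pendant –COOH: carbonyl C bonded to C and –OH → carboxylic acid.
  CH(COOCH3): pendant –COOCH3: carbonyl C bonded to C and –OCH3 → ester.
  CH(F): halogen on an sp³ carbon → alkyl halide.
  CH2COOCH2: –C(=O)–O–C with C on the carbonyl side → ester.
  CH(OH): –OH on an sp³ carbon → alcohol (secondary).
  CH=CH: C=C double bond → alkene.
  CH2COOCH2: –C(=O)–O–C with C on the carbonyl side → ester.
  CH(COOH): pendant –COOH: carbonyl C bonded to C and –OH → carboxylic acid.
  CH(COOH): pendant –COOH: carbonyl C bonded to C and –OH → carboxylic acid.
  CH(OH): –OH on an sp³ carbon → alcohol (secondary).
  CH(COOH): pendant –COOH: carbonyl C bonded to C and –OH → carboxylic acid.
  C≡CH: C≡C triple bond → alkyne.
Carboxylic acid appears at: CH(COOH), CH(COOH), CH(COOH), CH(COOH) → 4.

4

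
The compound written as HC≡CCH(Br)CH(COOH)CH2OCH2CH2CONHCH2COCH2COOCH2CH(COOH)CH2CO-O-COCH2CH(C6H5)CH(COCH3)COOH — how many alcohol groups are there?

C≡C triple bond → alkyne.
halogen on an sp³ carbon → alkyl halide.
pendant –COOH: carbonyl C bonded to C and –OH → carboxylic acid.
C–O–C with sp³ carbons on both sides and no adjacent C=O → ether.
–C(=O)–N– linkage → amide (the N is not an amine).
–C(=O)– with carbon on both sides → ketone.
–C(=O)–O–C with C on the carbonyl side → ester.
pendant –COOH: carbonyl C bonded to C and –OH → carboxylic acid.
two acyl groups sharing one oxygen, –C(=O)–O–C(=O)– → anhydride.
pendant –C6H5: benzene ring → arene.
pendant –COCH3: carbonyl C bonded to two carbons → ketone.
–COOH: carbonyl C bonded to –OH and C → carboxylic acid (the –OH is not a separate alcohol).
No segment is a alcohol: CH(COOH) is carboxylic acid, not alcohol; CH2OCH2 is ether, not alcohol; CO is ketone, not alcohol. → 0.

0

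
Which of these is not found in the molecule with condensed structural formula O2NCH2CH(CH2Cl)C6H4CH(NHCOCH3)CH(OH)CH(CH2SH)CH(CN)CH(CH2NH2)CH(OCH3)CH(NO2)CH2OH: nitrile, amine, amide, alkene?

amide: present (CH(NHCOCH3) — pendant –NHC(=O)CH3: N bonded to a carbonyl → amide (not amine)).
amine: present (CH(CH2NH2) — pendant –CH2NH2: N on sp³ C, no adjacent C=O → amine).
nitrile: present (CH(CN) — pendant –C≡N: nitrile).
alkene: absent. In C6H4, the C=C units are part of an aromatic ring, which is an arene, not an isolated alkene.

alkene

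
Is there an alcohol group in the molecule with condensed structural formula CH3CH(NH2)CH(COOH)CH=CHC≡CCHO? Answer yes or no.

–NH2 on an sp³ carbon with no adjacent C=O → amine.
pendant –COOH: carbonyl C bonded to C and –OH → carboxylic acid.
C=C double bond → alkene.
C≡C triple bond → alkyne.
terminal –CHO: carbonyl C bonded to H and C → aldehyde.
In CH(COOH), the –OH sits on a carbonyl carbon, making it part of a carboxylic acid, not an alcohol.
The groups actually present are: aldehyde, alkene, alkyne, amine, carboxylic acid.

no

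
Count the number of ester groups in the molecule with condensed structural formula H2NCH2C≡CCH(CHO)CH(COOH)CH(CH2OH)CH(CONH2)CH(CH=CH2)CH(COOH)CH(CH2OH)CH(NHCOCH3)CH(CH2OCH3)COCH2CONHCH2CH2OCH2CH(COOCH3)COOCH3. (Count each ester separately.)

2

–NH2 on an sp³ carbon with no adjacent C=O → amine.
C≡C triple bond → alkyne.
pendant –CHO: carbonyl C bonded to C and H → aldehyde.
pendant –COOH: carbonyl C bonded to C and –OH → carboxylic acid.
pendant –CH2OH on an sp³ backbone C → alcohol.
pendant –CONH2: carbonyl C bonded to C and N → amide.
pendant –CH=CH2: C=C double bond → alkene.
pendant –COOH: carbonyl C bonded to C and –OH → carboxylic acid.
pendant –CH2OH on an sp³ backbone C → alcohol.
pendant –NHC(=O)CH3: N bonded to a carbonyl → amide (not amine).
pendant –CH2OCH3: C–O–C linkage → ether.
–C(=O)– with carbon on both sides → ketone.
–C(=O)–N– linkage → amide (the N is not an amine).
C–O–C with sp³ carbons on both sides and no adjacent C=O → ether.
pendant –COOCH3: carbonyl C bonded to C and –OCH3 → ester.
–C(=O)OCH3: carbonyl C bonded to C and to –OCH3 → ester (not ketone + ether).
Ester appears at: CH(COOCH3), COOCH3 → 2.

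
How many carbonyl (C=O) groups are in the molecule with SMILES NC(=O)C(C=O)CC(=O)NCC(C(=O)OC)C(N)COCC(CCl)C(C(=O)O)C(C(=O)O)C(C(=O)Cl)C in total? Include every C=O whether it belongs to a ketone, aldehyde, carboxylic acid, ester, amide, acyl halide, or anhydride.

H2NCO: amide, 1 C=O (running total 1).
CH(CHO): aldehyde, 1 C=O (running total 2).
CH2CONHCH2: amide, 1 C=O (running total 3).
CH(COOCH3): ester, 1 C=O (running total 4).
CH(COOH): carboxylic acid, 1 C=O (running total 5).
CH(COOH): carboxylic acid, 1 C=O (running total 6).
CH(COCl): acyl halide, 1 C=O (running total 7).

7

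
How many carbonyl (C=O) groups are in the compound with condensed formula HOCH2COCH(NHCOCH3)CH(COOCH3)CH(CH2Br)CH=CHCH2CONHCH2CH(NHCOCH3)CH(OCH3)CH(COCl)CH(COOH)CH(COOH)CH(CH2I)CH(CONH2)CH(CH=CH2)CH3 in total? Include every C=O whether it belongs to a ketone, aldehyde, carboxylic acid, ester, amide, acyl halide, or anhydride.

CO: ketone, 1 C=O (running total 1).
CH(NHCOCH3): amide, 1 C=O (running total 2).
CH(COOCH3): ester, 1 C=O (running total 3).
CH2CONHCH2: amide, 1 C=O (running total 4).
CH(NHCOCH3): amide, 1 C=O (running total 5).
CH(COCl): acyl halide, 1 C=O (running total 6).
CH(COOH): carboxylic acid, 1 C=O (running total 7).
CH(COOH): carboxylic acid, 1 C=O (running total 8).
CH(CONH2): amide, 1 C=O (running total 9).

9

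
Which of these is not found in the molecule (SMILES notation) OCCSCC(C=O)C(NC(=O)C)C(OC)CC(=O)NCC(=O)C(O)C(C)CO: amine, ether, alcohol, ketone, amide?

amine

ketone: present (CO — –C(=O)– with carbon on both sides → ketone).
amide: present (CH(NHCOCH3) — pendant –NHC(=O)CH3: N bonded to a carbonyl → amide (not amine)).
alcohol: present (HOCH2 — HO– on an sp³ carbon → alcohol).
ether: present (CH(OCH3) — pendant –OCH3: C–O–C with sp³ C, no adjacent C=O → ether).
amine: absent. In each of CH(NHCOCH3) and CH2CONHCH2, the nitrogen is bonded directly to a carbonyl carbon, making it part of an amide, not a free amine.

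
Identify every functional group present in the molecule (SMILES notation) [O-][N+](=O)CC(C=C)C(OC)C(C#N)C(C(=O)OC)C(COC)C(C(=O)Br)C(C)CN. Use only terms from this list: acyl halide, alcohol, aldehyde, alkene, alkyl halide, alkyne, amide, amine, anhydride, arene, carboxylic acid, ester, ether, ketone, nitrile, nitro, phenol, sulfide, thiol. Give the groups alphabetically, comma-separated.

Working along the chain:
  O2NCH2: –NO2 on carbon → nitro group.
  CH(CH=CH2): pendant –CH=CH2: C=C double bond → alkene.
  CH(OCH3): pendant –OCH3: C–O–C with sp³ C, no adjacent C=O → ether.
  CH(CN): pendant –C≡N: nitrile.
  CH(COOCH3): pendant –COOCH3: carbonyl C bonded to C and –OCH3 → ester.
  CH(CH2OCH3): pendant –CH2OCH3: C–O–C linkage → ether.
  CH(COBr): pendant –C(=O)X: carbonyl C bonded to C and halogen → acyl halide.
  CH2NH2: –NH2 on an sp³ carbon with no adjacent C=O → amine.

acyl halide, alkene, amine, ester, ether, nitrile, nitro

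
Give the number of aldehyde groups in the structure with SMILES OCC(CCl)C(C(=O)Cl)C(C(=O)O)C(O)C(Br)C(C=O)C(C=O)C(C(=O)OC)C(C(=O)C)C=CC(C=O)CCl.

3

HO– on an sp³ carbon → alcohol.
pendant –CH2X: halogen on sp³ carbon → alkyl halide.
pendant –C(=O)X: carbonyl C bonded to C and halogen → acyl halide.
pendant –COOH: carbonyl C bonded to C and –OH → carboxylic acid.
–OH on an sp³ carbon → alcohol (secondary).
halogen on an sp³ carbon → alkyl halide.
pendant –CHO: carbonyl C bonded to C and H → aldehyde.
pendant –CHO: carbonyl C bonded to C and H → aldehyde.
pendant –COOCH3: carbonyl C bonded to C and –OCH3 → ester.
pendant –COCH3: carbonyl C bonded to two carbons → ketone.
C=C double bond → alkene.
pendant –CHO: carbonyl C bonded to C and H → aldehyde.
halogen on an sp³ carbon → alkyl halide.
Aldehyde appears at: CH(CHO), CH(CHO), CH(CHO) → 3.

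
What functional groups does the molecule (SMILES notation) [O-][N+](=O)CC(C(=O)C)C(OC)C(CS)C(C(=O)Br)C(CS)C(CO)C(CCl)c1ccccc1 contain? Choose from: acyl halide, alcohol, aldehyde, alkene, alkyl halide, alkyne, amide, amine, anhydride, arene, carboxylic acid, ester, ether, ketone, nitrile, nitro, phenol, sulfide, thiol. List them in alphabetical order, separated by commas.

Working along the chain:
  O2NCH2: –NO2 on carbon → nitro group.
  CH(COCH3): pendant –COCH3: carbonyl C bonded to two carbons → ketone.
  CH(OCH3): pendant –OCH3: C–O–C with sp³ C, no adjacent C=O → ether.
  CH(CH2SH): pendant –CH2SH → thiol.
  CH(COBr): pendant –C(=O)X: carbonyl C bonded to C and halogen → acyl halide.
  CH(CH2SH): pendant –CH2SH → thiol.
  CH(CH2OH): pendant –CH2OH on an sp³ backbone C → alcohol.
  CH(CH2Cl): pendant –CH2X: halogen on sp³ carbon → alkyl halide.
  C6H5: –C6H5 phenyl ring → arene.

acyl halide, alcohol, alkyl halide, arene, ether, ketone, nitro, thiol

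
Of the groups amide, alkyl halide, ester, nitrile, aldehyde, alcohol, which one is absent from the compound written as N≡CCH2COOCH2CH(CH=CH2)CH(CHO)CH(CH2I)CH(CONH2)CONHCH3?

alcohol

ester: present (CH2COOCH2 — –C(=O)–O–C with C on the carbonyl side → ester).
amide: present (CH(CONH2) — pendant –CONH2: carbonyl C bonded to C and N → amide).
aldehyde: present (CH(CHO) — pendant –CHO: carbonyl C bonded to C and H → aldehyde).
alkyl halide: present (CH(CH2I) — pendant –CH2X: halogen on sp³ carbon → alkyl halide).
nitrile: present (N≡C — N≡C–: carbon triple-bonded to nitrogen → nitrile).
alcohol: no segment matches this pattern.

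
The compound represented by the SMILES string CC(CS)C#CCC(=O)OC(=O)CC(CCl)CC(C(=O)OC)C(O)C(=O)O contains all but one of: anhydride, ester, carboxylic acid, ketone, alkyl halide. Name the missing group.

alkyl halide: present (CH(CH2Cl) — pendant –CH2X: halogen on sp³ carbon → alkyl halide).
anhydride: present (CH2CO-O-COCH2 — two acyl groups sharing one oxygen, –C(=O)–O–C(=O)– → anhydride).
carboxylic acid: present (COOH — –COOH: carbonyl C bonded to –OH and C → carboxylic acid (the –OH is not a separate alcohol)).
ester: present (CH(COOCH3) — pendant –COOCH3: carbonyl C bonded to C and –OCH3 → ester).
ketone: absent. In CH(COOCH3), the C=O is bonded to an –O–C group, which defines an ester, not a ketone. In COOH, the C=O bears an –OH, making it a carboxylic acid rather than a ketone. In CH2CO-O-COCH2, the two C=O groups share a bridging oxygen, which is an anhydride linkage, not a ketone.

ketone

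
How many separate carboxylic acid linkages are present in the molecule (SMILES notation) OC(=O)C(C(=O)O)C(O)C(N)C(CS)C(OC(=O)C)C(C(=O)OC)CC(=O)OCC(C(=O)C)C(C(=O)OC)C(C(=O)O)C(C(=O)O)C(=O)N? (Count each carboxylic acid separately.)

–COOH: carbonyl C bonded to –OH and C → carboxylic acid (the –OH is not a separate alcohol).
pendant –COOH: carbonyl C bonded to C and –OH → carboxylic acid.
–OH on an sp³ carbon → alcohol (secondary).
–NH2 on an sp³ carbon with no adjacent C=O → amine.
pendant –CH2SH → thiol.
pendant –OC(=O)CH3: an acyloxy group → ester.
pendant –COOCH3: carbonyl C bonded to C and –OCH3 → ester.
–C(=O)–O–C with C on the carbonyl side → ester.
pendant –COCH3: carbonyl C bonded to two carbons → ketone.
pendant –COOCH3: carbonyl C bonded to C and –OCH3 → ester.
pendant –COOH: carbonyl C bonded to C and –OH → carboxylic acid.
pendant –COOH: carbonyl C bonded to C and –OH → carboxylic acid.
–C(=O)NH2: carbonyl C bonded to C and to N → amide (the N is not a separate amine).
Carboxylic acid appears at: HOOC, CH(COOH), CH(COOH), CH(COOH) → 4.

4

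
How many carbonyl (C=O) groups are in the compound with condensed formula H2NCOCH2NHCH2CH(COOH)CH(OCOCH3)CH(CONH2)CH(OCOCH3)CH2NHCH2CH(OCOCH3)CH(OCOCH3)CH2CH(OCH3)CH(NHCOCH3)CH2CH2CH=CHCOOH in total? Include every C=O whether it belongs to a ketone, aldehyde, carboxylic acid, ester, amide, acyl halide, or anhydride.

9

H2NCO: amide, 1 C=O (running total 1).
CH(COOH): carboxylic acid, 1 C=O (running total 2).
CH(OCOCH3): ester, 1 C=O (running total 3).
CH(CONH2): amide, 1 C=O (running total 4).
CH(OCOCH3): ester, 1 C=O (running total 5).
CH(OCOCH3): ester, 1 C=O (running total 6).
CH(OCOCH3): ester, 1 C=O (running total 7).
CH(NHCOCH3): amide, 1 C=O (running total 8).
COOH: carboxylic acid, 1 C=O (running total 9).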